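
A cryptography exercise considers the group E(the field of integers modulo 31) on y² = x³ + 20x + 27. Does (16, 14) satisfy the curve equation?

y² = 14² ≡ 10; x³ + 20x + 27 = 4443 ≡ 10 (mod 31). 10 = 10.

yes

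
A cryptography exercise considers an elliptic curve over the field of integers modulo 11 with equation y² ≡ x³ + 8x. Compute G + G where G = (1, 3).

(9, 8)

tangent at (1, 3): λ = (3·1² + 8)/(2·3) ≡ 0/6. 6⁻¹ ≡ 2 (mod 11) since 6·2 = 12 ≡ 1, so λ ≡ 0·2 ≡ 0.
  x = λ² - 1 - 1 = 0 - 2 ≡ 9; y = λ·(1 - 9) - 3 ≡ 8. → (9, 8)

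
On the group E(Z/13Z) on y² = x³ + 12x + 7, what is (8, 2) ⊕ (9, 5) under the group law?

(8, 2) + (9, 5). λ = (5 - 2)/(9 - 8) ≡ 3/1 mod 13. 1⁻¹ ≡ 1 (mod 13), so λ ≡ 3.
  x = λ² - 8 - 9 = 9 - 17 ≡ 5; y = λ·(8 - 5) - 2 ≡ 7. → (5, 7)

(5, 7)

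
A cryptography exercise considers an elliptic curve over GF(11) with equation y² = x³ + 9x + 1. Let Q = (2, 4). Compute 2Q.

tangent at (2, 4): λ = (3·2² + 9)/(2·4) ≡ 10/8. 8⁻¹ ≡ 7 (mod 11) since 8·7 = 56 ≡ 1, so λ ≡ 10·7 ≡ 4.
  x = λ² - 2 - 2 = 16 - 4 ≡ 1; y = λ·(2 - 1) - 4 ≡ 0. → (1, 0)

(1, 0)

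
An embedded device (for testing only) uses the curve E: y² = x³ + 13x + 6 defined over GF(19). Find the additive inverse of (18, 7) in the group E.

(18, 12)

-(18, 7) = (18, -7 mod 19) = (18, 12).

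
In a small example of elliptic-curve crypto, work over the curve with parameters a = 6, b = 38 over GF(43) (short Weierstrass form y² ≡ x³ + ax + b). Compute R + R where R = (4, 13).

tangent at (4, 13): λ = (3·4² + 6)/(2·13) ≡ 11/26. 26⁻¹ ≡ 5 (mod 43) since 26·5 = 130 ≡ 1, so λ ≡ 11·5 ≡ 12.
  x = λ² - 4 - 4 = 144 - 8 ≡ 7; y = λ·(4 - 7) - 13 ≡ 37. → (7, 37)

(7, 37)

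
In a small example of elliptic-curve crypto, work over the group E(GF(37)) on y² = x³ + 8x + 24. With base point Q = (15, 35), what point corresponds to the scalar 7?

(4, 3)

Repeated addition: build up to 7Q.
2Q: tangent at (15, 35): λ = (3·15² + 8)/(2·35) ≡ 17/33. 33⁻¹ ≡ 9 (mod 37) since 33·9 = 297 ≡ 1, so λ ≡ 17·9 ≡ 5.
  x = λ² - 15 - 15 = 25 - 30 ≡ 32; y = λ·(15 - 32) - 35 ≡ 28. → (32, 28)
3Q: (32, 28) + (15, 35). λ = (35 - 28)/(15 - 32) ≡ 7/20 mod 37. 20⁻¹ ≡ 13 (mod 37) since 20·13 = 260 ≡ 1, so λ ≡ 17.
  x = λ² - 32 - 15 = 289 - 47 ≡ 20; y = λ·(32 - 20) - 28 ≡ 28. → (20, 28)
4Q: (20, 28) + (15, 35). λ = (35 - 28)/(15 - 20) ≡ 7/32 mod 37. 32⁻¹ ≡ 22 (mod 37) since 32·22 = 704 ≡ 1, so λ ≡ 6.
  x = λ² - 20 - 15 = 36 - 35 ≡ 1; y = λ·(20 - 1) - 28 ≡ 12. → (1, 12)
5Q: (1, 12) + (15, 35). λ = (35 - 12)/(15 - 1) ≡ 23/14 mod 37. 14⁻¹ ≡ 8 (mod 37), so λ ≡ 36.
  x = λ² - 1 - 15 = 1296 - 16 ≡ 22; y = λ·(1 - 22) - 12 ≡ 9. → (22, 9)
6Q: (22, 9) + (15, 35). λ = (35 - 9)/(15 - 22) ≡ 26/30 mod 37. 30⁻¹ ≡ 21 (mod 37) since 30·21 = 630 ≡ 1, so λ ≡ 28.
  x = λ² - 22 - 15 = 784 - 37 ≡ 7; y = λ·(22 - 7) - 9 ≡ 4. → (7, 4)
7Q: (7, 4) + (15, 35). λ = (35 - 4)/(15 - 7) ≡ 31/8 mod 37. 8⁻¹ ≡ 14 (mod 37), so λ ≡ 27.
  x = λ² - 7 - 15 = 729 - 22 ≡ 4; y = λ·(7 - 4) - 4 ≡ 3. → (4, 3)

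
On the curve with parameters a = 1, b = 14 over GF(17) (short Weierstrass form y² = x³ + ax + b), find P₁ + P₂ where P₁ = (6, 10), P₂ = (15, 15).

(11, 8)

(6, 10) + (15, 15). λ = (15 - 10)/(15 - 6) ≡ 5/9 mod 17. 9⁻¹ ≡ 2 (mod 17) since 9·2 = 18 ≡ 1, so λ ≡ 10.
  x = λ² - 6 - 15 = 100 - 21 ≡ 11; y = λ·(6 - 11) - 10 ≡ 8. → (11, 8)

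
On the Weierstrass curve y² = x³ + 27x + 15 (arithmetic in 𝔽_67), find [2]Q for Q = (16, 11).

tangent at (16, 11): λ = (3·16² + 27)/(2·11) ≡ 58/22. 22⁻¹ ≡ 64 (mod 67) since 22·64 = 1408 ≡ 1, so λ ≡ 58·64 ≡ 27.
  x = λ² - 16 - 16 = 729 - 32 ≡ 27; y = λ·(16 - 27) - 11 ≡ 27. → (27, 27)

(27, 27)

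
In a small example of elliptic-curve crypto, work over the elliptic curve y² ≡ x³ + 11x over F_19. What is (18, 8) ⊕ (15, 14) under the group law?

(18, 8) + (15, 14). λ = (14 - 8)/(15 - 18) ≡ 6/16 mod 19. 16⁻¹ ≡ 6 (mod 19), so λ ≡ 17.
  x = λ² - 18 - 15 = 289 - 33 ≡ 9; y = λ·(18 - 9) - 8 ≡ 12. → (9, 12)

(9, 12)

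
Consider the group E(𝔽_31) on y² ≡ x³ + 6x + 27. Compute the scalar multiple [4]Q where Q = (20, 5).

Repeated addition: build up to 4Q.
2Q: tangent at (20, 5): λ = (3·20² + 6)/(2·5) ≡ 28/10. 10⁻¹ ≡ 28 (mod 31) since 10·28 = 280 ≡ 1, so λ ≡ 28·28 ≡ 9.
  x = λ² - 20 - 20 = 81 - 40 ≡ 10; y = λ·(20 - 10) - 5 ≡ 23. → (10, 23)
3Q: (10, 23) + (20, 5). λ = (5 - 23)/(20 - 10) ≡ 13/10 mod 31. 10⁻¹ ≡ 28 (mod 31) since 10·28 = 280 ≡ 1, so λ ≡ 23.
  x = λ² - 10 - 20 = 529 - 30 ≡ 3; y = λ·(10 - 3) - 23 ≡ 14. → (3, 14)
4Q: (3, 14) + (20, 5). λ = (5 - 14)/(20 - 3) ≡ 22/17 mod 31. 17⁻¹ ≡ 11 (mod 31), so λ ≡ 25.
  x = λ² - 3 - 20 = 625 - 23 ≡ 13; y = λ·(3 - 13) - 14 ≡ 15. → (13, 15)

(13, 15)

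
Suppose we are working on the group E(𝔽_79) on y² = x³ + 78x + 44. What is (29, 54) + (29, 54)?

(31, 69)

tangent at (29, 54): λ = (3·29² + 78)/(2·54) ≡ 73/29. 29⁻¹ ≡ 30 (mod 79) since 29·30 = 870 ≡ 1, so λ ≡ 73·30 ≡ 57.
  x = λ² - 29 - 29 = 3249 - 58 ≡ 31; y = λ·(29 - 31) - 54 ≡ 69. → (31, 69)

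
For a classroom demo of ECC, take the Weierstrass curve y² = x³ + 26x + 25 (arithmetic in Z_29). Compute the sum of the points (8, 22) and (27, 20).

(8, 22) + (27, 20). λ = (20 - 22)/(27 - 8) ≡ 27/19 mod 29. 19⁻¹ ≡ 26 (mod 29), so λ ≡ 6.
  x = λ² - 8 - 27 = 36 - 35 ≡ 1; y = λ·(8 - 1) - 22 ≡ 20. → (1, 20)

(1, 20)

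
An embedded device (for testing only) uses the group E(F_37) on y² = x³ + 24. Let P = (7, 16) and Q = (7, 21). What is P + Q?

O

The two points share x = 7 and their y-coordinates satisfy 16 + 21 ≡ 0 (mod 37), so they are inverses. Their sum is 𝒪.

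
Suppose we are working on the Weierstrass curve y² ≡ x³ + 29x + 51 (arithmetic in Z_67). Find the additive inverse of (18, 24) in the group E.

(18, 43)

-(18, 24) = (18, -24 mod 67) = (18, 43).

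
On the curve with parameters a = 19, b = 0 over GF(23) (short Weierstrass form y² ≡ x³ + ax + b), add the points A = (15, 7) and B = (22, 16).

(13, 12)

(15, 7) + (22, 16). λ = (16 - 7)/(22 - 15) ≡ 9/7 mod 23. 7⁻¹ ≡ 10 (mod 23), so λ ≡ 21.
  x = λ² - 15 - 22 = 441 - 37 ≡ 13; y = λ·(15 - 13) - 7 ≡ 12. → (13, 12)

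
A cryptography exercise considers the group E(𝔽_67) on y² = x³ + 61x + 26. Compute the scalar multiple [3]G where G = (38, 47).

(61, 28)

Repeated addition: build up to 3G.
2G: tangent at (38, 47): λ = (3·38² + 61)/(2·47) ≡ 38/27. 27⁻¹ ≡ 5 (mod 67), so λ ≡ 38·5 ≡ 56.
  x = λ² - 38 - 38 = 3136 - 76 ≡ 45; y = λ·(38 - 45) - 47 ≡ 30. → (45, 30)
3G: (45, 30) + (38, 47). λ = (47 - 30)/(38 - 45) ≡ 17/60 mod 67. 60⁻¹ ≡ 19 (mod 67) since 60·19 = 1140 ≡ 1, so λ ≡ 55.
  x = λ² - 45 - 38 = 3025 - 83 ≡ 61; y = λ·(45 - 61) - 30 ≡ 28. → (61, 28)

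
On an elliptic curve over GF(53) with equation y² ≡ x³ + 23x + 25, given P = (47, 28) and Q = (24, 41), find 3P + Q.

First 3P:
Repeated addition: build up to 3P.
2P: tangent at (47, 28): λ = (3·47² + 23)/(2·28) ≡ 25/3. 3⁻¹ ≡ 18 (mod 53), so λ ≡ 25·18 ≡ 26.
  x = λ² - 47 - 47 = 676 - 94 ≡ 52; y = λ·(47 - 52) - 28 ≡ 1. → (52, 1)
3P: (52, 1) + (47, 28). λ = (28 - 1)/(47 - 52) ≡ 27/48 mod 53. 48⁻¹ ≡ 21 (mod 53), so λ ≡ 37.
  x = λ² - 52 - 47 = 1369 - 99 ≡ 51; y = λ·(52 - 51) - 1 ≡ 36. → (51, 36)
3P = (51, 36).
Finally 3P + Q:
(51, 36) + (24, 41). λ = (41 - 36)/(24 - 51) ≡ 5/26 mod 53. 26⁻¹ ≡ 51 (mod 53) since 26·51 = 1326 ≡ 1, so λ ≡ 43.
  x = λ² - 51 - 24 = 1849 - 75 ≡ 25; y = λ·(51 - 25) - 36 ≡ 22. → (25, 22)

(25, 22)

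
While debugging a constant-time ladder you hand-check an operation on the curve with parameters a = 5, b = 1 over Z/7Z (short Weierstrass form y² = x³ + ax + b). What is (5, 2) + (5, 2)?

(5, 5)

tangent at (5, 2): λ = (3·5² + 5)/(2·2) ≡ 3/4. 4⁻¹ ≡ 2 (mod 7), so λ ≡ 3·2 ≡ 6.
  x = λ² - 5 - 5 = 36 - 10 ≡ 5; y = λ·(5 - 5) - 2 ≡ 5. → (5, 5)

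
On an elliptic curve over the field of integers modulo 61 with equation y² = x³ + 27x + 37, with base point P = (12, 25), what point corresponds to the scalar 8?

Repeated addition: build up to 8P.
2P: tangent at (12, 25): λ = (3·12² + 27)/(2·25) ≡ 32/50. 50⁻¹ ≡ 11 (mod 61) since 50·11 = 550 ≡ 1, so λ ≡ 32·11 ≡ 47.
  x = λ² - 12 - 12 = 2209 - 24 ≡ 50; y = λ·(12 - 50) - 25 ≡ 19. → (50, 19)
3P: (50, 19) + (12, 25). λ = (25 - 19)/(12 - 50) ≡ 6/23 mod 61. 23⁻¹ ≡ 8 (mod 61), so λ ≡ 48.
  x = λ² - 50 - 12 = 2304 - 62 ≡ 46; y = λ·(50 - 46) - 19 ≡ 51. → (46, 51)
4P: (46, 51) + (12, 25). λ = (25 - 51)/(12 - 46) ≡ 35/27 mod 61. 27⁻¹ ≡ 52 (mod 61), so λ ≡ 51.
  x = λ² - 46 - 12 = 2601 - 58 ≡ 42; y = λ·(46 - 42) - 51 ≡ 31. → (42, 31)
5P: (42, 31) + (12, 25). λ = (25 - 31)/(12 - 42) ≡ 55/31 mod 61. 31⁻¹ ≡ 2 (mod 61) since 31·2 = 62 ≡ 1, so λ ≡ 49.
  x = λ² - 42 - 12 = 2401 - 54 ≡ 29; y = λ·(42 - 29) - 31 ≡ 57. → (29, 57)
6P: (29, 57) + (12, 25). λ = (25 - 57)/(12 - 29) ≡ 29/44 mod 61. 44⁻¹ ≡ 43 (mod 61), so λ ≡ 27.
  x = λ² - 29 - 12 = 729 - 41 ≡ 17; y = λ·(29 - 17) - 57 ≡ 23. → (17, 23)
7P: (17, 23) + (12, 25). λ = (25 - 23)/(12 - 17) ≡ 2/56 mod 61. 56⁻¹ ≡ 12 (mod 61), so λ ≡ 24.
  x = λ² - 17 - 12 = 576 - 29 ≡ 59; y = λ·(17 - 59) - 23 ≡ 6. → (59, 6)
8P: (59, 6) + (12, 25). λ = (25 - 6)/(12 - 59) ≡ 19/14 mod 61. 14⁻¹ ≡ 48 (mod 61) since 14·48 = 672 ≡ 1, so λ ≡ 58.
  x = λ² - 59 - 12 = 3364 - 71 ≡ 60; y = λ·(59 - 60) - 6 ≡ 58. → (60, 58)

(60, 58)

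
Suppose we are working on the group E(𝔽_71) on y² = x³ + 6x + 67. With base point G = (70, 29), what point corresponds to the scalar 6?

Repeated addition: build up to 6G.
2G: tangent at (70, 29): λ = (3·70² + 6)/(2·29) ≡ 9/58. 58⁻¹ ≡ 60 (mod 71) since 58·60 = 3480 ≡ 1, so λ ≡ 9·60 ≡ 43.
  x = λ² - 70 - 70 = 1849 - 140 ≡ 5; y = λ·(70 - 5) - 29 ≡ 68. → (5, 68)
3G: (5, 68) + (70, 29). λ = (29 - 68)/(70 - 5) ≡ 32/65 mod 71. 65⁻¹ ≡ 59 (mod 71) since 65·59 = 3835 ≡ 1, so λ ≡ 42.
  x = λ² - 5 - 70 = 1764 - 75 ≡ 56; y = λ·(5 - 56) - 68 ≡ 62. → (56, 62)
4G: (56, 62) + (70, 29). λ = (29 - 62)/(70 - 56) ≡ 38/14 mod 71. 14⁻¹ ≡ 66 (mod 71), so λ ≡ 23.
  x = λ² - 56 - 70 = 529 - 126 ≡ 48; y = λ·(56 - 48) - 62 ≡ 51. → (48, 51)
5G: (48, 51) + (70, 29). λ = (29 - 51)/(70 - 48) ≡ 49/22 mod 71. 22⁻¹ ≡ 42 (mod 71), so λ ≡ 70.
  x = λ² - 48 - 70 = 4900 - 118 ≡ 25; y = λ·(48 - 25) - 51 ≡ 68. → (25, 68)
6G: (25, 68) + (70, 29). λ = (29 - 68)/(70 - 25) ≡ 32/45 mod 71. 45⁻¹ ≡ 30 (mod 71) since 45·30 = 1350 ≡ 1, so λ ≡ 37.
  x = λ² - 25 - 70 = 1369 - 95 ≡ 67; y = λ·(25 - 67) - 68 ≡ 11. → (67, 11)

(67, 11)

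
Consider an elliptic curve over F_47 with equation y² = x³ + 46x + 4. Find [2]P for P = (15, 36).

(42, 5)

tangent at (15, 36): λ = (3·15² + 46)/(2·36) ≡ 16/25. 25⁻¹ ≡ 32 (mod 47), so λ ≡ 16·32 ≡ 42.
  x = λ² - 15 - 15 = 1764 - 30 ≡ 42; y = λ·(15 - 42) - 36 ≡ 5. → (42, 5)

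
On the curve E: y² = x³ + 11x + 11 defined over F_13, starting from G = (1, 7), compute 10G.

Repeated addition: build up to 10G.
2G: tangent at (1, 7): λ = (3·1² + 11)/(2·7) ≡ 1/1. 1⁻¹ ≡ 1 (mod 13), so λ ≡ 1·1 ≡ 1.
  x = λ² - 1 - 1 = 1 - 2 ≡ 12; y = λ·(1 - 12) - 7 ≡ 8. → (12, 8)
3G: (12, 8) + (1, 7). λ = (7 - 8)/(1 - 12) ≡ 12/2 mod 13. 2⁻¹ ≡ 7 (mod 13) since 2·7 = 14 ≡ 1, so λ ≡ 6.
  x = λ² - 12 - 1 = 36 - 13 ≡ 10; y = λ·(12 - 10) - 8 ≡ 4. → (10, 4)
4G: (10, 4) + (1, 7). λ = (7 - 4)/(1 - 10) ≡ 3/4 mod 13. 4⁻¹ ≡ 10 (mod 13) since 4·10 = 40 ≡ 1, so λ ≡ 4.
  x = λ² - 10 - 1 = 16 - 11 ≡ 5; y = λ·(10 - 5) - 4 ≡ 3. → (5, 3)
5G: (5, 3) + (1, 7). λ = (7 - 3)/(1 - 5) ≡ 4/9 mod 13. 9⁻¹ ≡ 3 (mod 13) since 9·3 = 27 ≡ 1, so λ ≡ 12.
  x = λ² - 5 - 1 = 144 - 6 ≡ 8; y = λ·(5 - 8) - 3 ≡ 0. → (8, 0)
6G: (8, 0) + (1, 7). λ = (7 - 0)/(1 - 8) ≡ 7/6 mod 13. 6⁻¹ ≡ 11 (mod 13), so λ ≡ 12.
  x = λ² - 8 - 1 = 144 - 9 ≡ 5; y = λ·(8 - 5) - 0 ≡ 10. → (5, 10)
7G: (5, 10) + (1, 7). λ = (7 - 10)/(1 - 5) ≡ 10/9 mod 13. 9⁻¹ ≡ 3 (mod 13), so λ ≡ 4.
  x = λ² - 5 - 1 = 16 - 6 ≡ 10; y = λ·(5 - 10) - 10 ≡ 9. → (10, 9)
8G: (10, 9) + (1, 7). λ = (7 - 9)/(1 - 10) ≡ 11/4 mod 13. 4⁻¹ ≡ 10 (mod 13), so λ ≡ 6.
  x = λ² - 10 - 1 = 36 - 11 ≡ 12; y = λ·(10 - 12) - 9 ≡ 5. → (12, 5)
9G: (12, 5) + (1, 7). λ = (7 - 5)/(1 - 12) ≡ 2/2 mod 13. 2⁻¹ ≡ 7 (mod 13), so λ ≡ 1.
  x = λ² - 12 - 1 = 1 - 13 ≡ 1; y = λ·(12 - 1) - 5 ≡ 6. → (1, 6)
10G: (1, 6) + (1, 7): same x and y₁ ≡ -y₂, so the sum is 𝒪.

O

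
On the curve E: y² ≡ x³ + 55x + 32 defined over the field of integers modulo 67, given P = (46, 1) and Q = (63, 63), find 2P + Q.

First 2P:
Repeated addition: build up to 2P.
2P: tangent at (46, 1): λ = (3·46² + 55)/(2·1) ≡ 38/2. 2⁻¹ ≡ 34 (mod 67) since 2·34 = 68 ≡ 1, so λ ≡ 38·34 ≡ 19.
  x = λ² - 46 - 46 = 361 - 92 ≡ 1; y = λ·(46 - 1) - 1 ≡ 50. → (1, 50)
2P = (1, 50).
Finally 2P + Q:
(1, 50) + (63, 63). λ = (63 - 50)/(63 - 1) ≡ 13/62 mod 67. 62⁻¹ ≡ 40 (mod 67), so λ ≡ 51.
  x = λ² - 1 - 63 = 2601 - 64 ≡ 58; y = λ·(1 - 58) - 50 ≡ 58. → (58, 58)

(58, 58)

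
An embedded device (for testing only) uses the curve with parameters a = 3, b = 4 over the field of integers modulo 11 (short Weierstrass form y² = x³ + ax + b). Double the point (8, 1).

tangent at (8, 1): λ = (3·8² + 3)/(2·1) ≡ 8/2. 2⁻¹ ≡ 6 (mod 11) since 2·6 = 12 ≡ 1, so λ ≡ 8·6 ≡ 4.
  x = λ² - 8 - 8 = 16 - 16 ≡ 0; y = λ·(8 - 0) - 1 ≡ 9. → (0, 9)

(0, 9)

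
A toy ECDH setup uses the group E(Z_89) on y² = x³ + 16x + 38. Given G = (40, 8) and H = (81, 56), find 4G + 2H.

First 4G:
Repeated addition: build up to 4G.
2G: tangent at (40, 8): λ = (3·40² + 16)/(2·8) ≡ 10/16. 16⁻¹ ≡ 39 (mod 89), so λ ≡ 10·39 ≡ 34.
  x = λ² - 40 - 40 = 1156 - 80 ≡ 8; y = λ·(40 - 8) - 8 ≡ 12. → (8, 12)
3G: (8, 12) + (40, 8). λ = (8 - 12)/(40 - 8) ≡ 85/32 mod 89. 32⁻¹ ≡ 64 (mod 89), so λ ≡ 11.
  x = λ² - 8 - 40 = 121 - 48 ≡ 73; y = λ·(8 - 73) - 12 ≡ 74. → (73, 74)
4G: (73, 74) + (40, 8). λ = (8 - 74)/(40 - 73) ≡ 23/56 mod 89. 56⁻¹ ≡ 62 (mod 89), so λ ≡ 2.
  x = λ² - 73 - 40 = 4 - 113 ≡ 69; y = λ·(73 - 69) - 74 ≡ 23. → (69, 23)
4G = (69, 23).
Next 2H:
Repeated addition: build up to 2H.
2H: tangent at (81, 56): λ = (3·81² + 16)/(2·56) ≡ 30/23. 23⁻¹ ≡ 31 (mod 89), so λ ≡ 30·31 ≡ 40.
  x = λ² - 81 - 81 = 1600 - 162 ≡ 14; y = λ·(81 - 14) - 56 ≡ 43. → (14, 43)
2H = (14, 43).
Finally 4G + 2H:
(69, 23) + (14, 43). λ = (43 - 23)/(14 - 69) ≡ 20/34 mod 89. 34⁻¹ ≡ 55 (mod 89) since 34·55 = 1870 ≡ 1, so λ ≡ 32.
  x = λ² - 69 - 14 = 1024 - 83 ≡ 51; y = λ·(69 - 51) - 23 ≡ 19. → (51, 19)

(51, 19)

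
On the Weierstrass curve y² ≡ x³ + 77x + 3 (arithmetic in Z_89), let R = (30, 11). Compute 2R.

(51, 77)

tangent at (30, 11): λ = (3·30² + 77)/(2·11) ≡ 18/22. 22⁻¹ ≡ 85 (mod 89), so λ ≡ 18·85 ≡ 17.
  x = λ² - 30 - 30 = 289 - 60 ≡ 51; y = λ·(30 - 51) - 11 ≡ 77. → (51, 77)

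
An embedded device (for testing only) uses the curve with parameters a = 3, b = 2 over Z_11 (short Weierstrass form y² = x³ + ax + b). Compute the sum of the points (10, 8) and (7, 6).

(10, 8) + (7, 6). λ = (6 - 8)/(7 - 10) ≡ 9/8 mod 11. 8⁻¹ ≡ 7 (mod 11), so λ ≡ 8.
  x = λ² - 10 - 7 = 64 - 17 ≡ 3; y = λ·(10 - 3) - 8 ≡ 4. → (3, 4)

(3, 4)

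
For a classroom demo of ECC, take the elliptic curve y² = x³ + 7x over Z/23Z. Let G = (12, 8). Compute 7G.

(12, 8)

Repeated addition: build up to 7G.
2G: tangent at (12, 8): λ = (3·12² + 7)/(2·8) ≡ 2/16. 16⁻¹ ≡ 13 (mod 23), so λ ≡ 2·13 ≡ 3.
  x = λ² - 12 - 12 = 9 - 24 ≡ 8; y = λ·(12 - 8) - 8 ≡ 4. → (8, 4)
3G: (8, 4) + (12, 8). λ = (8 - 4)/(12 - 8) ≡ 4/4 mod 23. 4⁻¹ ≡ 6 (mod 23), so λ ≡ 1.
  x = λ² - 8 - 12 = 1 - 20 ≡ 4; y = λ·(8 - 4) - 4 ≡ 0. → (4, 0)
4G: (4, 0) + (12, 8). λ = (8 - 0)/(12 - 4) ≡ 8/8 mod 23. 8⁻¹ ≡ 3 (mod 23), so λ ≡ 1.
  x = λ² - 4 - 12 = 1 - 16 ≡ 8; y = λ·(4 - 8) - 0 ≡ 19. → (8, 19)
5G: (8, 19) + (12, 8). λ = (8 - 19)/(12 - 8) ≡ 12/4 mod 23. 4⁻¹ ≡ 6 (mod 23), so λ ≡ 3.
  x = λ² - 8 - 12 = 9 - 20 ≡ 12; y = λ·(8 - 12) - 19 ≡ 15. → (12, 15)
6G: (12, 15) + (12, 8): same x and y₁ ≡ -y₂, so the sum is O.
7G: O + (12, 8) = (12, 8) (identity).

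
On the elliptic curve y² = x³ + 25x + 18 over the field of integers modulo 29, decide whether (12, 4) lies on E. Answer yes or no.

yes

y² = 4² ≡ 16; x³ + 25x + 18 = 2046 ≡ 16 (mod 29). 16 = 16.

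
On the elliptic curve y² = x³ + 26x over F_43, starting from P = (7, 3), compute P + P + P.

Repeated addition: build up to 3P.
2P: tangent at (7, 3): λ = (3·7² + 26)/(2·3) ≡ 1/6. 6⁻¹ ≡ 36 (mod 43) since 6·36 = 216 ≡ 1, so λ ≡ 1·36 ≡ 36.
  x = λ² - 7 - 7 = 1296 - 14 ≡ 35; y = λ·(7 - 35) - 3 ≡ 21. → (35, 21)
3P: (35, 21) + (7, 3). λ = (3 - 21)/(7 - 35) ≡ 25/15 mod 43. 15⁻¹ ≡ 23 (mod 43) since 15·23 = 345 ≡ 1, so λ ≡ 16.
  x = λ² - 35 - 7 = 256 - 42 ≡ 42; y = λ·(35 - 42) - 21 ≡ 39. → (42, 39)

(42, 39)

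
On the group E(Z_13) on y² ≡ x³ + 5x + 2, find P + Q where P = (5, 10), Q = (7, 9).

(5, 10) + (7, 9). λ = (9 - 10)/(7 - 5) ≡ 12/2 mod 13. 2⁻¹ ≡ 7 (mod 13), so λ ≡ 6.
  x = λ² - 5 - 7 = 36 - 12 ≡ 11; y = λ·(5 - 11) - 10 ≡ 6. → (11, 6)

(11, 6)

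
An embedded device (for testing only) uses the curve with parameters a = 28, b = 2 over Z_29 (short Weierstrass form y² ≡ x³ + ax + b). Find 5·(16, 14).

Write P = (16, 14).
Repeated addition: build up to 5P.
2P: tangent at (16, 14): λ = (3·16² + 28)/(2·14) ≡ 13/28. 28⁻¹ ≡ 28 (mod 29) since 28·28 = 784 ≡ 1, so λ ≡ 13·28 ≡ 16.
  x = λ² - 16 - 16 = 256 - 32 ≡ 21; y = λ·(16 - 21) - 14 ≡ 22. → (21, 22)
3P: (21, 22) + (16, 14). λ = (14 - 22)/(16 - 21) ≡ 21/24 mod 29. 24⁻¹ ≡ 23 (mod 29) since 24·23 = 552 ≡ 1, so λ ≡ 19.
  x = λ² - 21 - 16 = 361 - 37 ≡ 5; y = λ·(21 - 5) - 22 ≡ 21. → (5, 21)
4P: (5, 21) + (16, 14). λ = (14 - 21)/(16 - 5) ≡ 22/11 mod 29. 11⁻¹ ≡ 8 (mod 29), so λ ≡ 2.
  x = λ² - 5 - 16 = 4 - 21 ≡ 12; y = λ·(5 - 12) - 21 ≡ 23. → (12, 23)
5P: (12, 23) + (16, 14). λ = (14 - 23)/(16 - 12) ≡ 20/4 mod 29. 4⁻¹ ≡ 22 (mod 29) since 4·22 = 88 ≡ 1, so λ ≡ 5.
  x = λ² - 12 - 16 = 25 - 28 ≡ 26; y = λ·(12 - 26) - 23 ≡ 23. → (26, 23)

(26, 23)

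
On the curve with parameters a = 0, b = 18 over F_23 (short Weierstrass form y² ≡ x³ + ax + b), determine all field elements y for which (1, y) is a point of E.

x³ + 0x + 18 = 19 ≡ 19 (mod 23).
19 is a non-residue mod 23; no y exists.

none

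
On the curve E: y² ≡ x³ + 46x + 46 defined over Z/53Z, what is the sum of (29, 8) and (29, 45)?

The two points share x = 29 and their y-coordinates satisfy 8 + 45 ≡ 0 (mod 53), so they are inverses. Their sum is 𝒪.

O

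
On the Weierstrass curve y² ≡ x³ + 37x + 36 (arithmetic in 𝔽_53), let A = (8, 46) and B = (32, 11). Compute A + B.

(50, 2)

(8, 46) + (32, 11). λ = (11 - 46)/(32 - 8) ≡ 18/24 mod 53. 24⁻¹ ≡ 42 (mod 53), so λ ≡ 14.
  x = λ² - 8 - 32 = 196 - 40 ≡ 50; y = λ·(8 - 50) - 46 ≡ 2. → (50, 2)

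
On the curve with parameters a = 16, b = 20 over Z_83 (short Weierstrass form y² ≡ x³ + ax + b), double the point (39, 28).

tangent at (39, 28): λ = (3·39² + 16)/(2·28) ≡ 14/56. 56⁻¹ ≡ 43 (mod 83) since 56·43 = 2408 ≡ 1, so λ ≡ 14·43 ≡ 21.
  x = λ² - 39 - 39 = 441 - 78 ≡ 31; y = λ·(39 - 31) - 28 ≡ 57. → (31, 57)

(31, 57)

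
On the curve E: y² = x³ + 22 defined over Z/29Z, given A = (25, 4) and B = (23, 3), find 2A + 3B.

(3, 22)

First 2A:
Repeated addition: build up to 2A.
2A: tangent at (25, 4): λ = (3·25² + 0)/(2·4) ≡ 19/8. 8⁻¹ ≡ 11 (mod 29), so λ ≡ 19·11 ≡ 6.
  x = λ² - 25 - 25 = 36 - 50 ≡ 15; y = λ·(25 - 15) - 4 ≡ 27. → (15, 27)
2A = (15, 27).
Next 3B:
Repeated addition: build up to 3B.
2B: tangent at (23, 3): λ = (3·23² + 0)/(2·3) ≡ 21/6. 6⁻¹ ≡ 5 (mod 29) since 6·5 = 30 ≡ 1, so λ ≡ 21·5 ≡ 18.
  x = λ² - 23 - 23 = 324 - 46 ≡ 17; y = λ·(23 - 17) - 3 ≡ 18. → (17, 18)
3B: (17, 18) + (23, 3). λ = (3 - 18)/(23 - 17) ≡ 14/6 mod 29. 6⁻¹ ≡ 5 (mod 29) since 6·5 = 30 ≡ 1, so λ ≡ 12.
  x = λ² - 17 - 23 = 144 - 40 ≡ 17; y = λ·(17 - 17) - 18 ≡ 11. → (17, 11)
3B = (17, 11).
Finally 2A + 3B:
(15, 27) + (17, 11). λ = (11 - 27)/(17 - 15) ≡ 13/2 mod 29. 2⁻¹ ≡ 15 (mod 29), so λ ≡ 21.
  x = λ² - 15 - 17 = 441 - 32 ≡ 3; y = λ·(15 - 3) - 27 ≡ 22. → (3, 22)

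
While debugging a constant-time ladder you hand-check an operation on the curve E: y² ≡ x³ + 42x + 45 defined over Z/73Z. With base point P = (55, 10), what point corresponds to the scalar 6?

Double-and-add on 6 = (110)₂. Start with P = (55, 10) for the leading 1-bit.
double: tangent at (55, 10): λ = (3·55² + 42)/(2·10) ≡ 65/20. 20⁻¹ ≡ 11 (mod 73), so λ ≡ 65·11 ≡ 58.
  x = λ² - 55 - 55 = 3364 - 110 ≡ 42; y = λ·(55 - 42) - 10 ≡ 14. → (42, 14)
add P: (42, 14) + (55, 10). λ = (10 - 14)/(55 - 42) ≡ 69/13 mod 73. 13⁻¹ ≡ 45 (mod 73), so λ ≡ 39.
  x = λ² - 42 - 55 = 1521 - 97 ≡ 37; y = λ·(42 - 37) - 14 ≡ 35. → (37, 35)
double: tangent at (37, 35): λ = (3·37² + 42)/(2·35) ≡ 61/70. 70⁻¹ ≡ 24 (mod 73), so λ ≡ 61·24 ≡ 4.
  x = λ² - 37 - 37 = 16 - 74 ≡ 15; y = λ·(37 - 15) - 35 ≡ 53. → (15, 53)

(15, 53)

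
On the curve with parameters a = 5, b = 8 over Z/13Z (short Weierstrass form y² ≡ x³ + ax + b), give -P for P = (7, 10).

-(7, 10) = (7, -10 mod 13) = (7, 3).

(7, 3)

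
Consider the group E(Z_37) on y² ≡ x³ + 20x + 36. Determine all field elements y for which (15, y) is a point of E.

14, 23

x³ + 20x + 36 = 3711 ≡ 11 (mod 37).
Square roots of 11 mod 37: 14 and 23 (since 14² = 196 ≡ 11).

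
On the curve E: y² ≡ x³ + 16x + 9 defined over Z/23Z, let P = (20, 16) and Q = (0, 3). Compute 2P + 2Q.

First 2P:
Repeated addition: build up to 2P.
2P: tangent at (20, 16): λ = (3·20² + 16)/(2·16) ≡ 20/9. 9⁻¹ ≡ 18 (mod 23) since 9·18 = 162 ≡ 1, so λ ≡ 20·18 ≡ 15.
  x = λ² - 20 - 20 = 225 - 40 ≡ 1; y = λ·(20 - 1) - 16 ≡ 16. → (1, 16)
2P = (1, 16).
Next 2Q:
Repeated addition: build up to 2Q.
2Q: tangent at (0, 3): λ = (3·0² + 16)/(2·3) ≡ 16/6. 6⁻¹ ≡ 4 (mod 23), so λ ≡ 16·4 ≡ 18.
  x = λ² - 0 - 0 = 324 - 0 ≡ 2; y = λ·(0 - 2) - 3 ≡ 7. → (2, 7)
2Q = (2, 7).
Finally 2P + 2Q:
(1, 16) + (2, 7). λ = (7 - 16)/(2 - 1) ≡ 14/1 mod 23. 1⁻¹ ≡ 1 (mod 23) since 1·1 = 1 ≡ 1, so λ ≡ 14.
  x = λ² - 1 - 2 = 196 - 3 ≡ 9; y = λ·(1 - 9) - 16 ≡ 10. → (9, 10)

(9, 10)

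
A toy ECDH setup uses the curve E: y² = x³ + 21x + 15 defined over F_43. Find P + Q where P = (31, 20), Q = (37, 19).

(31, 20) + (37, 19). λ = (19 - 20)/(37 - 31) ≡ 42/6 mod 43. 6⁻¹ ≡ 36 (mod 43), so λ ≡ 7.
  x = λ² - 31 - 37 = 49 - 68 ≡ 24; y = λ·(31 - 24) - 20 ≡ 29. → (24, 29)

(24, 29)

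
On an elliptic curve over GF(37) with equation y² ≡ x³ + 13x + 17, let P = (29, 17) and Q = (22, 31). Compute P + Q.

(27, 16)

(29, 17) + (22, 31). λ = (31 - 17)/(22 - 29) ≡ 14/30 mod 37. 30⁻¹ ≡ 21 (mod 37) since 30·21 = 630 ≡ 1, so λ ≡ 35.
  x = λ² - 29 - 22 = 1225 - 51 ≡ 27; y = λ·(29 - 27) - 17 ≡ 16. → (27, 16)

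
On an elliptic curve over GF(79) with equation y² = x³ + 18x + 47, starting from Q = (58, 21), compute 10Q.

Double-and-add on 10 = (1010)₂. Start with Q = (58, 21) for the leading 1-bit.
double: tangent at (58, 21): λ = (3·58² + 18)/(2·21) ≡ 77/42. 42⁻¹ ≡ 32 (mod 79) since 42·32 = 1344 ≡ 1, so λ ≡ 77·32 ≡ 15.
  x = λ² - 58 - 58 = 225 - 116 ≡ 30; y = λ·(58 - 30) - 21 ≡ 4. → (30, 4)
double: tangent at (30, 4): λ = (3·30² + 18)/(2·4) ≡ 32/8. 8⁻¹ ≡ 10 (mod 79), so λ ≡ 32·10 ≡ 4.
  x = λ² - 30 - 30 = 16 - 60 ≡ 35; y = λ·(30 - 35) - 4 ≡ 55. → (35, 55)
add Q: (35, 55) + (58, 21). λ = (21 - 55)/(58 - 35) ≡ 45/23 mod 79. 23⁻¹ ≡ 55 (mod 79), so λ ≡ 26.
  x = λ² - 35 - 58 = 676 - 93 ≡ 30; y = λ·(35 - 30) - 55 ≡ 75. → (30, 75)
double: tangent at (30, 75): λ = (3·30² + 18)/(2·75) ≡ 32/71. 71⁻¹ ≡ 69 (mod 79), so λ ≡ 32·69 ≡ 75.
  x = λ² - 30 - 30 = 5625 - 60 ≡ 35; y = λ·(30 - 35) - 75 ≡ 24. → (35, 24)

(35, 24)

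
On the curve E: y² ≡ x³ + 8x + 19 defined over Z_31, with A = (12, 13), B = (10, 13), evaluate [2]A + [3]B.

First 2A:
Repeated addition: build up to 2A.
2A: tangent at (12, 13): λ = (3·12² + 8)/(2·13) ≡ 6/26. 26⁻¹ ≡ 6 (mod 31), so λ ≡ 6·6 ≡ 5.
  x = λ² - 12 - 12 = 25 - 24 ≡ 1; y = λ·(12 - 1) - 13 ≡ 11. → (1, 11)
2A = (1, 11).
Next 3B:
Repeated addition: build up to 3B.
2B: tangent at (10, 13): λ = (3·10² + 8)/(2·13) ≡ 29/26. 26⁻¹ ≡ 6 (mod 31), so λ ≡ 29·6 ≡ 19.
  x = λ² - 10 - 10 = 361 - 20 ≡ 0; y = λ·(10 - 0) - 13 ≡ 22. → (0, 22)
3B: (0, 22) + (10, 13). λ = (13 - 22)/(10 - 0) ≡ 22/10 mod 31. 10⁻¹ ≡ 28 (mod 31) since 10·28 = 280 ≡ 1, so λ ≡ 27.
  x = λ² - 0 - 10 = 729 - 10 ≡ 6; y = λ·(0 - 6) - 22 ≡ 2. → (6, 2)
3B = (6, 2).
Finally 2A + 3B:
(1, 11) + (6, 2). λ = (2 - 11)/(6 - 1) ≡ 22/5 mod 31. 5⁻¹ ≡ 25 (mod 31), so λ ≡ 23.
  x = λ² - 1 - 6 = 529 - 7 ≡ 26; y = λ·(1 - 26) - 11 ≡ 3. → (26, 3)

(26, 3)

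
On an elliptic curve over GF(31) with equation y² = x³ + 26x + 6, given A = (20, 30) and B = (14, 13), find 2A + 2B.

(30, 17)

First 2A:
Repeated addition: build up to 2A.
2A: tangent at (20, 30): λ = (3·20² + 26)/(2·30) ≡ 17/29. 29⁻¹ ≡ 15 (mod 31), so λ ≡ 17·15 ≡ 7.
  x = λ² - 20 - 20 = 49 - 40 ≡ 9; y = λ·(20 - 9) - 30 ≡ 16. → (9, 16)
2A = (9, 16).
Next 2B:
Repeated addition: build up to 2B.
2B: tangent at (14, 13): λ = (3·14² + 26)/(2·13) ≡ 25/26. 26⁻¹ ≡ 6 (mod 31), so λ ≡ 25·6 ≡ 26.
  x = λ² - 14 - 14 = 676 - 28 ≡ 28; y = λ·(14 - 28) - 13 ≡ 26. → (28, 26)
2B = (28, 26).
Finally 2A + 2B:
(9, 16) + (28, 26). λ = (26 - 16)/(28 - 9) ≡ 10/19 mod 31. 19⁻¹ ≡ 18 (mod 31) since 19·18 = 342 ≡ 1, so λ ≡ 25.
  x = λ² - 9 - 28 = 625 - 37 ≡ 30; y = λ·(9 - 30) - 16 ≡ 17. → (30, 17)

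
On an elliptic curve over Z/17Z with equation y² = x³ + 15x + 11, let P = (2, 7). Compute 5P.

(12, 10)

Repeated addition: build up to 5P.
2P: tangent at (2, 7): λ = (3·2² + 15)/(2·7) ≡ 10/14. 14⁻¹ ≡ 11 (mod 17), so λ ≡ 10·11 ≡ 8.
  x = λ² - 2 - 2 = 64 - 4 ≡ 9; y = λ·(2 - 9) - 7 ≡ 5. → (9, 5)
3P: (9, 5) + (2, 7). λ = (7 - 5)/(2 - 9) ≡ 2/10 mod 17. 10⁻¹ ≡ 12 (mod 17), so λ ≡ 7.
  x = λ² - 9 - 2 = 49 - 11 ≡ 4; y = λ·(9 - 4) - 5 ≡ 13. → (4, 13)
4P: (4, 13) + (2, 7). λ = (7 - 13)/(2 - 4) ≡ 11/15 mod 17. 15⁻¹ ≡ 8 (mod 17), so λ ≡ 3.
  x = λ² - 4 - 2 = 9 - 6 ≡ 3; y = λ·(4 - 3) - 13 ≡ 7. → (3, 7)
5P: (3, 7) + (2, 7). λ = (7 - 7)/(2 - 3) ≡ 0/16 mod 17. 16⁻¹ ≡ 16 (mod 17), so λ ≡ 0.
  x = λ² - 3 - 2 = 0 - 5 ≡ 12; y = λ·(3 - 12) - 7 ≡ 10. → (12, 10)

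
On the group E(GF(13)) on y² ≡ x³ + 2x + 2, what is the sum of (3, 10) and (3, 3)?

O

The two points share x = 3 and their y-coordinates satisfy 10 + 3 ≡ 0 (mod 13), so they are inverses. Their sum is 𝒪.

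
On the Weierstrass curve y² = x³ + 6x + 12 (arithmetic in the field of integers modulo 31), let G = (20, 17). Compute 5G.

(7, 26)

Double-and-add on 5 = (101)₂. Start with G = (20, 17) for the leading 1-bit.
double: tangent at (20, 17): λ = (3·20² + 6)/(2·17) ≡ 28/3. 3⁻¹ ≡ 21 (mod 31) since 3·21 = 63 ≡ 1, so λ ≡ 28·21 ≡ 30.
  x = λ² - 20 - 20 = 900 - 40 ≡ 23; y = λ·(20 - 23) - 17 ≡ 17. → (23, 17)
double: tangent at (23, 17): λ = (3·23² + 6)/(2·17) ≡ 12/3. 3⁻¹ ≡ 21 (mod 31) since 3·21 = 63 ≡ 1, so λ ≡ 12·21 ≡ 4.
  x = λ² - 23 - 23 = 16 - 46 ≡ 1; y = λ·(23 - 1) - 17 ≡ 9. → (1, 9)
add G: (1, 9) + (20, 17). λ = (17 - 9)/(20 - 1) ≡ 8/19 mod 31. 19⁻¹ ≡ 18 (mod 31), so λ ≡ 20.
  x = λ² - 1 - 20 = 400 - 21 ≡ 7; y = λ·(1 - 7) - 9 ≡ 26. → (7, 26)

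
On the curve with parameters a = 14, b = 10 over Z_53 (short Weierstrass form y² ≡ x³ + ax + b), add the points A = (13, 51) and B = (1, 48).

(13, 51) + (1, 48). λ = (48 - 51)/(1 - 13) ≡ 50/41 mod 53. 41⁻¹ ≡ 22 (mod 53), so λ ≡ 40.
  x = λ² - 13 - 1 = 1600 - 14 ≡ 49; y = λ·(13 - 49) - 51 ≡ 46. → (49, 46)

(49, 46)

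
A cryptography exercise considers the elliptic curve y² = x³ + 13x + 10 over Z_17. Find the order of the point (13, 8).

2P: tangent at (13, 8): λ = (3·13² + 13)/(2·8) ≡ 10/16. 16⁻¹ ≡ 16 (mod 17), so λ ≡ 10·16 ≡ 7.
  x = λ² - 13 - 13 = 49 - 26 ≡ 6; y = λ·(13 - 6) - 8 ≡ 7. → (6, 7)
3P: (6, 7) + (13, 8). λ = (8 - 7)/(13 - 6) ≡ 1/7 mod 17. 7⁻¹ ≡ 5 (mod 17), so λ ≡ 5.
  x = λ² - 6 - 13 = 25 - 19 ≡ 6; y = λ·(6 - 6) - 7 ≡ 10. → (6, 10)
4P: (6, 10) + (13, 8). λ = (8 - 10)/(13 - 6) ≡ 15/7 mod 17. 7⁻¹ ≡ 5 (mod 17) since 7·5 = 35 ≡ 1, so λ ≡ 7.
  x = λ² - 6 - 13 = 49 - 19 ≡ 13; y = λ·(6 - 13) - 10 ≡ 9. → (13, 9)
5P: (13, 9) + (13, 8): same x and y₁ ≡ -y₂, so the sum is O.
5P = O, so the order is 5.

5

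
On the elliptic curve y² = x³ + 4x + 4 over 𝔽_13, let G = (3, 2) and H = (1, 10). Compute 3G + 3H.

(11, 1)

First 3G:
Repeated addition: build up to 3G.
2G: tangent at (3, 2): λ = (3·3² + 4)/(2·2) ≡ 5/4. 4⁻¹ ≡ 10 (mod 13), so λ ≡ 5·10 ≡ 11.
  x = λ² - 3 - 3 = 121 - 6 ≡ 11; y = λ·(3 - 11) - 2 ≡ 1. → (11, 1)
3G: (11, 1) + (3, 2). λ = (2 - 1)/(3 - 11) ≡ 1/5 mod 13. 5⁻¹ ≡ 8 (mod 13) since 5·8 = 40 ≡ 1, so λ ≡ 8.
  x = λ² - 11 - 3 = 64 - 14 ≡ 11; y = λ·(11 - 11) - 1 ≡ 12. → (11, 12)
3G = (11, 12).
Next 3H:
Repeated addition: build up to 3H.
2H: tangent at (1, 10): λ = (3·1² + 4)/(2·10) ≡ 7/7. 7⁻¹ ≡ 2 (mod 13) since 7·2 = 14 ≡ 1, so λ ≡ 7·2 ≡ 1.
  x = λ² - 1 - 1 = 1 - 2 ≡ 12; y = λ·(1 - 12) - 10 ≡ 5. → (12, 5)
3H: (12, 5) + (1, 10). λ = (10 - 5)/(1 - 12) ≡ 5/2 mod 13. 2⁻¹ ≡ 7 (mod 13) since 2·7 = 14 ≡ 1, so λ ≡ 9.
  x = λ² - 12 - 1 = 81 - 13 ≡ 3; y = λ·(12 - 3) - 5 ≡ 11. → (3, 11)
3H = (3, 11).
Finally 3G + 3H:
(11, 12) + (3, 11). λ = (11 - 12)/(3 - 11) ≡ 12/5 mod 13. 5⁻¹ ≡ 8 (mod 13) since 5·8 = 40 ≡ 1, so λ ≡ 5.
  x = λ² - 11 - 3 = 25 - 14 ≡ 11; y = λ·(11 - 11) - 12 ≡ 1. → (11, 1)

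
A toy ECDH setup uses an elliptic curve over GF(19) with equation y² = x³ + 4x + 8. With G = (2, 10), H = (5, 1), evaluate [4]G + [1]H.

(5, 18)

First 4G:
Double-and-add on 4 = (100)₂. Start with G = (2, 10) for the leading 1-bit.
double: tangent at (2, 10): λ = (3·2² + 4)/(2·10) ≡ 16/1. 1⁻¹ ≡ 1 (mod 19) since 1·1 = 1 ≡ 1, so λ ≡ 16·1 ≡ 16.
  x = λ² - 2 - 2 = 256 - 4 ≡ 5; y = λ·(2 - 5) - 10 ≡ 18. → (5, 18)
double: tangent at (5, 18): λ = (3·5² + 4)/(2·18) ≡ 3/17. 17⁻¹ ≡ 9 (mod 19), so λ ≡ 3·9 ≡ 8.
  x = λ² - 5 - 5 = 64 - 10 ≡ 16; y = λ·(5 - 16) - 18 ≡ 8. → (16, 8)
4G = (16, 8).
Finally 4G + H:
(16, 8) + (5, 1). λ = (1 - 8)/(5 - 16) ≡ 12/8 mod 19. 8⁻¹ ≡ 12 (mod 19), so λ ≡ 11.
  x = λ² - 16 - 5 = 121 - 21 ≡ 5; y = λ·(16 - 5) - 8 ≡ 18. → (5, 18)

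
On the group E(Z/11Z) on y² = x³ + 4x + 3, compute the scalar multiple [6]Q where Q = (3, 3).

Repeated addition: build up to 6Q.
2Q: tangent at (3, 3): λ = (3·3² + 4)/(2·3) ≡ 9/6. 6⁻¹ ≡ 2 (mod 11), so λ ≡ 9·2 ≡ 7.
  x = λ² - 3 - 3 = 49 - 6 ≡ 10; y = λ·(3 - 10) - 3 ≡ 3. → (10, 3)
3Q: (10, 3) + (3, 3). λ = (3 - 3)/(3 - 10) ≡ 0/4 mod 11. 4⁻¹ ≡ 3 (mod 11) since 4·3 = 12 ≡ 1, so λ ≡ 0.
  x = λ² - 10 - 3 = 0 - 13 ≡ 9; y = λ·(10 - 9) - 3 ≡ 8. → (9, 8)
4Q: (9, 8) + (3, 3). λ = (3 - 8)/(3 - 9) ≡ 6/5 mod 11. 5⁻¹ ≡ 9 (mod 11) since 5·9 = 45 ≡ 1, so λ ≡ 10.
  x = λ² - 9 - 3 = 100 - 12 ≡ 0; y = λ·(9 - 0) - 8 ≡ 5. → (0, 5)
5Q: (0, 5) + (3, 3). λ = (3 - 5)/(3 - 0) ≡ 9/3 mod 11. 3⁻¹ ≡ 4 (mod 11) since 3·4 = 12 ≡ 1, so λ ≡ 3.
  x = λ² - 0 - 3 = 9 - 3 ≡ 6; y = λ·(0 - 6) - 5 ≡ 10. → (6, 10)
6Q: (6, 10) + (3, 3). λ = (3 - 10)/(3 - 6) ≡ 4/8 mod 11. 8⁻¹ ≡ 7 (mod 11), so λ ≡ 6.
  x = λ² - 6 - 3 = 36 - 9 ≡ 5; y = λ·(6 - 5) - 10 ≡ 7. → (5, 7)

(5, 7)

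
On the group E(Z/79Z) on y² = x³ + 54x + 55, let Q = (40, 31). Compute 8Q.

(8, 29)

Double-and-add on 8 = (1000)₂. Start with Q = (40, 31) for the leading 1-bit.
double: tangent at (40, 31): λ = (3·40² + 54)/(2·31) ≡ 35/62. 62⁻¹ ≡ 65 (mod 79), so λ ≡ 35·65 ≡ 63.
  x = λ² - 40 - 40 = 3969 - 80 ≡ 18; y = λ·(40 - 18) - 31 ≡ 12. → (18, 12)
double: tangent at (18, 12): λ = (3·18² + 54)/(2·12) ≡ 78/24. 24⁻¹ ≡ 56 (mod 79), so λ ≡ 78·56 ≡ 23.
  x = λ² - 18 - 18 = 529 - 36 ≡ 19; y = λ·(18 - 19) - 12 ≡ 44. → (19, 44)
double: tangent at (19, 44): λ = (3·19² + 54)/(2·44) ≡ 31/9. 9⁻¹ ≡ 44 (mod 79), so λ ≡ 31·44 ≡ 21.
  x = λ² - 19 - 19 = 441 - 38 ≡ 8; y = λ·(19 - 8) - 44 ≡ 29. → (8, 29)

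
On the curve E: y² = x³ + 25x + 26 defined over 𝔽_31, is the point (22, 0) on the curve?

y² = 0² ≡ 0; x³ + 25x + 26 = 11224 ≡ 2 (mod 31). 0 ≠ 2.

no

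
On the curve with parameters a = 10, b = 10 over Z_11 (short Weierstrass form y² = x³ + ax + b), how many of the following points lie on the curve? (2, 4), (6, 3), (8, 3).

1

(2, 4): 4² ≡ 5, rhs ≡ 5 → on.
(6, 3): 3² ≡ 9, rhs ≡ 0 → off.
(8, 3): 3² ≡ 9, rhs ≡ 8 → off.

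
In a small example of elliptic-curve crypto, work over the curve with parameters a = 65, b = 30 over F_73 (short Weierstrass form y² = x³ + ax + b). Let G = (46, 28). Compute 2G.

(38, 33)

tangent at (46, 28): λ = (3·46² + 65)/(2·28) ≡ 62/56. 56⁻¹ ≡ 30 (mod 73) since 56·30 = 1680 ≡ 1, so λ ≡ 62·30 ≡ 35.
  x = λ² - 46 - 46 = 1225 - 92 ≡ 38; y = λ·(46 - 38) - 28 ≡ 33. → (38, 33)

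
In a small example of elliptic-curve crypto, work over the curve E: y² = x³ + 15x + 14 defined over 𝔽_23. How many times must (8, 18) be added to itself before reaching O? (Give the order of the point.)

2P: tangent at (8, 18): λ = (3·8² + 15)/(2·18) ≡ 0/13. 13⁻¹ ≡ 16 (mod 23) since 13·16 = 208 ≡ 1, so λ ≡ 0·16 ≡ 0.
  x = λ² - 8 - 8 = 0 - 16 ≡ 7; y = λ·(8 - 7) - 18 ≡ 5. → (7, 5)
3P: (7, 5) + (8, 18). λ = (18 - 5)/(8 - 7) ≡ 13/1 mod 23. 1⁻¹ ≡ 1 (mod 23), so λ ≡ 13.
  x = λ² - 7 - 8 = 169 - 15 ≡ 16; y = λ·(7 - 16) - 5 ≡ 16. → (16, 16)
4P: (16, 16) + (8, 18). λ = (18 - 16)/(8 - 16) ≡ 2/15 mod 23. 15⁻¹ ≡ 20 (mod 23), so λ ≡ 17.
  x = λ² - 16 - 8 = 289 - 24 ≡ 12; y = λ·(16 - 12) - 16 ≡ 6. → (12, 6)
5P: (12, 6) + (8, 18). λ = (18 - 6)/(8 - 12) ≡ 12/19 mod 23. 19⁻¹ ≡ 17 (mod 23), so λ ≡ 20.
  x = λ² - 12 - 8 = 400 - 20 ≡ 12; y = λ·(12 - 12) - 6 ≡ 17. → (12, 17)
6P: (12, 17) + (8, 18). λ = (18 - 17)/(8 - 12) ≡ 1/19 mod 23. 19⁻¹ ≡ 17 (mod 23), so λ ≡ 17.
  x = λ² - 12 - 8 = 289 - 20 ≡ 16; y = λ·(12 - 16) - 17 ≡ 7. → (16, 7)
7P: (16, 7) + (8, 18). λ = (18 - 7)/(8 - 16) ≡ 11/15 mod 23. 15⁻¹ ≡ 20 (mod 23) since 15·20 = 300 ≡ 1, so λ ≡ 13.
  x = λ² - 16 - 8 = 169 - 24 ≡ 7; y = λ·(16 - 7) - 7 ≡ 18. → (7, 18)
8P: (7, 18) + (8, 18). λ = (18 - 18)/(8 - 7) ≡ 0/1 mod 23. 1⁻¹ ≡ 1 (mod 23), so λ ≡ 0.
  x = λ² - 7 - 8 = 0 - 15 ≡ 8; y = λ·(7 - 8) - 18 ≡ 5. → (8, 5)
9P: (8, 5) + (8, 18): same x and y₁ ≡ -y₂, so the sum is O.
9P = O, so the order is 9.

9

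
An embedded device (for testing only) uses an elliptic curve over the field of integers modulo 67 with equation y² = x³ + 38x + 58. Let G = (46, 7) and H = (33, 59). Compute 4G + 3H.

(33, 8)

First 4G:
Repeated addition: build up to 4G.
2G: tangent at (46, 7): λ = (3·46² + 38)/(2·7) ≡ 21/14. 14⁻¹ ≡ 24 (mod 67), so λ ≡ 21·24 ≡ 35.
  x = λ² - 46 - 46 = 1225 - 92 ≡ 61; y = λ·(46 - 61) - 7 ≡ 4. → (61, 4)
3G: (61, 4) + (46, 7). λ = (7 - 4)/(46 - 61) ≡ 3/52 mod 67. 52⁻¹ ≡ 58 (mod 67) since 52·58 = 3016 ≡ 1, so λ ≡ 40.
  x = λ² - 61 - 46 = 1600 - 107 ≡ 19; y = λ·(61 - 19) - 4 ≡ 1. → (19, 1)
4G: (19, 1) + (46, 7). λ = (7 - 1)/(46 - 19) ≡ 6/27 mod 67. 27⁻¹ ≡ 5 (mod 67) since 27·5 = 135 ≡ 1, so λ ≡ 30.
  x = λ² - 19 - 46 = 900 - 65 ≡ 31; y = λ·(19 - 31) - 1 ≡ 41. → (31, 41)
4G = (31, 41).
Next 3H:
Repeated addition: build up to 3H.
2H: tangent at (33, 59): λ = (3·33² + 38)/(2·59) ≡ 22/51. 51⁻¹ ≡ 46 (mod 67), so λ ≡ 22·46 ≡ 7.
  x = λ² - 33 - 33 = 49 - 66 ≡ 50; y = λ·(33 - 50) - 59 ≡ 23. → (50, 23)
3H: (50, 23) + (33, 59). λ = (59 - 23)/(33 - 50) ≡ 36/50 mod 67. 50⁻¹ ≡ 63 (mod 67), so λ ≡ 57.
  x = λ² - 50 - 33 = 3249 - 83 ≡ 17; y = λ·(50 - 17) - 23 ≡ 49. → (17, 49)
3H = (17, 49).
Finally 4G + 3H:
(31, 41) + (17, 49). λ = (49 - 41)/(17 - 31) ≡ 8/53 mod 67. 53⁻¹ ≡ 43 (mod 67), so λ ≡ 9.
  x = λ² - 31 - 17 = 81 - 48 ≡ 33; y = λ·(31 - 33) - 41 ≡ 8. → (33, 8)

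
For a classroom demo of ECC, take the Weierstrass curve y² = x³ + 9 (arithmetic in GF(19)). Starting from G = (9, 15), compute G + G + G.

Repeated addition: build up to 3G.
2G: tangent at (9, 15): λ = (3·9² + 0)/(2·15) ≡ 15/11. 11⁻¹ ≡ 7 (mod 19), so λ ≡ 15·7 ≡ 10.
  x = λ² - 9 - 9 = 100 - 18 ≡ 6; y = λ·(9 - 6) - 15 ≡ 15. → (6, 15)
3G: (6, 15) + (9, 15). λ = (15 - 15)/(9 - 6) ≡ 0/3 mod 19. 3⁻¹ ≡ 13 (mod 19), so λ ≡ 0.
  x = λ² - 6 - 9 = 0 - 15 ≡ 4; y = λ·(6 - 4) - 15 ≡ 4. → (4, 4)

(4, 4)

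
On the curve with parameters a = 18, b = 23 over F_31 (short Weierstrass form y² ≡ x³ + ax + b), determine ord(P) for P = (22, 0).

2

2P: (22, 0) + (22, 0): same x and y₁ ≡ -y₂, so the sum is O.
2P = O, so the order is 2.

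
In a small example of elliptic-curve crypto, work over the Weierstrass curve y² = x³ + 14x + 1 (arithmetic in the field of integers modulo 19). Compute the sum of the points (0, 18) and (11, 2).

(0, 18) + (11, 2). λ = (2 - 18)/(11 - 0) ≡ 3/11 mod 19. 11⁻¹ ≡ 7 (mod 19) since 11·7 = 77 ≡ 1, so λ ≡ 2.
  x = λ² - 0 - 11 = 4 - 11 ≡ 12; y = λ·(0 - 12) - 18 ≡ 15. → (12, 15)

(12, 15)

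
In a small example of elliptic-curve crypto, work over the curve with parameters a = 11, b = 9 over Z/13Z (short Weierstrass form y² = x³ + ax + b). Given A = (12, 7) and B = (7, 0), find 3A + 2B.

(2, 0)

First 3A:
Repeated addition: build up to 3A.
2A: tangent at (12, 7): λ = (3·12² + 11)/(2·7) ≡ 1/1. 1⁻¹ ≡ 1 (mod 13) since 1·1 = 1 ≡ 1, so λ ≡ 1·1 ≡ 1.
  x = λ² - 12 - 12 = 1 - 24 ≡ 3; y = λ·(12 - 3) - 7 ≡ 2. → (3, 2)
3A: (3, 2) + (12, 7). λ = (7 - 2)/(12 - 3) ≡ 5/9 mod 13. 9⁻¹ ≡ 3 (mod 13) since 9·3 = 27 ≡ 1, so λ ≡ 2.
  x = λ² - 3 - 12 = 4 - 15 ≡ 2; y = λ·(3 - 2) - 2 ≡ 0. → (2, 0)
3A = (2, 0).
Next 2B:
Repeated addition: build up to 2B.
2B: (7, 0) + (7, 0): same x and y₁ ≡ -y₂, so the sum is O.
2B = O.
Finally 3A + 2B:
(2, 0) + O = (2, 0) (identity).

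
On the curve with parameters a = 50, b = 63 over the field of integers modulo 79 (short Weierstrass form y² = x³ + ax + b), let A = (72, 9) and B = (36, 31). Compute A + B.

(75, 6)

(72, 9) + (36, 31). λ = (31 - 9)/(36 - 72) ≡ 22/43 mod 79. 43⁻¹ ≡ 68 (mod 79) since 43·68 = 2924 ≡ 1, so λ ≡ 74.
  x = λ² - 72 - 36 = 5476 - 108 ≡ 75; y = λ·(72 - 75) - 9 ≡ 6. → (75, 6)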